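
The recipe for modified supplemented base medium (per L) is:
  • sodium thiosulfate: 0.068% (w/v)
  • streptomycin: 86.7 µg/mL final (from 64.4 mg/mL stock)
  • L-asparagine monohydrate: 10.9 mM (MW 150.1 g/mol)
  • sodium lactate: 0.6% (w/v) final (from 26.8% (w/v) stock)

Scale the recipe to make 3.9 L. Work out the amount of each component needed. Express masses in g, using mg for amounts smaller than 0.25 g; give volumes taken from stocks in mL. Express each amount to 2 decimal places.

sodium thiosulfate 2.65 g; streptomycin 5.25 mL; L-asparagine monohydrate 6.38 g; sodium lactate 87.31 mL

Working volume: 3.9 L.
sodium thiosulfate: 0.068% w/v = 0.68 g/L → 0.68 × 3.9 L = 2.65 g
streptomycin: V = C2·V2/C1 = 86.7 µg/mL × 3900 mL ÷ 64400 µg/mL = 5.25 mL
L-asparagine monohydrate: 10.9 mmol/L × 150.1 g/mol × 3.9 L ÷ 1000 = 6.38 g
sodium lactate: C1V1 = C2V2 → 0.6% ÷ 26.8% × 3900 mL = 87.31 mL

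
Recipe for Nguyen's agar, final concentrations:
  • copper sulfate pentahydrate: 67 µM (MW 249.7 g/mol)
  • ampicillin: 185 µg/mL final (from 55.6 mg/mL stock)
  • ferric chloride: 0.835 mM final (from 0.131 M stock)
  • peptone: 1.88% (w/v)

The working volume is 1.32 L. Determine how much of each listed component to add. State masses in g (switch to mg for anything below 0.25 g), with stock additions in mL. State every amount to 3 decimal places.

copper sulfate pentahydrate 22.083 mg; ampicillin 4.392 mL; ferric chloride 8.414 mL; peptone 24.816 g

Scale factor relative to 1 L: 1.32.
copper sulfate pentahydrate: 67 µmol/L × 249.7 g/mol × 1.32 L ÷ 1000 = 22.083 mg
ampicillin: C1V1 = C2V2 → 185 µg/mL × 1320 mL ÷ 55600 µg/mL = 4.392 mL
ferric chloride: V = C2·V2/C1 = 0.835 mM × 1320 mL ÷ 131 mM = 8.414 mL
peptone: 1.88 g per 100 mL × 1320 mL ÷ 100 = 24.816 g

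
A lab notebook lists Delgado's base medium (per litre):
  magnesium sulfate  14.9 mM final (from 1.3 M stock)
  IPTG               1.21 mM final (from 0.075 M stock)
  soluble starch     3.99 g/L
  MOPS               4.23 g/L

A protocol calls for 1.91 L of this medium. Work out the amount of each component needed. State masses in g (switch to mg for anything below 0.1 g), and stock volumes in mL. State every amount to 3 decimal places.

magnesium sulfate 21.892 mL; IPTG 30.815 mL; soluble starch 7.621 g; MOPS 8.079 g

Scale factor relative to 1 L: 1.91.
magnesium sulfate: V = C2·V2/C1 = 14.9 mM × 1910 mL ÷ 1300 mM = 21.892 mL
IPTG: dilute stock: 1.21 mM × 1910 mL ÷ 75 mM = 30.815 mL
soluble starch: 3.99 g/L × 1.91 L = 7.621 g
MOPS: 4.23 g/L × 1.91 L = 8.079 g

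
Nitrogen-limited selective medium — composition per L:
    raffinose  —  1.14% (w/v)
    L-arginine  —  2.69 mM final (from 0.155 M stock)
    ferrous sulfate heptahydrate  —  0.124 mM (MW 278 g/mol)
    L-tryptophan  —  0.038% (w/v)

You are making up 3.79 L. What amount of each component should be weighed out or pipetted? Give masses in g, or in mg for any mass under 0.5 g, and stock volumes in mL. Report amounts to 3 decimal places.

Scale factor relative to 1 L: 3.79.
raffinose: 1.14% w/v = 11.4 g/L → 11.4 × 3.79 L = 43.206 g
L-arginine: dilute stock: 2.69 mM × 3790 mL ÷ 155 mM = 65.775 mL
ferrous sulfate heptahydrate: 0.124 mmol/L × 278 mg/mmol × 3.79 L = 130.649 mg
L-tryptophan: 0.038 g per 100 mL × 3790 mL ÷ 100 = 1.440 g

raffinose 43.206 g; L-arginine 65.775 mL; ferrous sulfate heptahydrate 130.649 mg; L-tryptophan 1.440 g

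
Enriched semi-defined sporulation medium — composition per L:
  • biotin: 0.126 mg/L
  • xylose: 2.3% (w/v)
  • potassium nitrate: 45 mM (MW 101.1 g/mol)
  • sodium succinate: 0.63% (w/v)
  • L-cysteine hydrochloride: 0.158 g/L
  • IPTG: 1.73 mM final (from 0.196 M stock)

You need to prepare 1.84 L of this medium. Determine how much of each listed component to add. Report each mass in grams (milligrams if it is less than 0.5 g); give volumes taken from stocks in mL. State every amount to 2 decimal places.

biotin 0.23 mg; xylose 42.32 g; potassium nitrate 8.37 g; sodium succinate 11.59 g; L-cysteine hydrochloride 290.72 mg; IPTG 16.24 mL

Scale factor relative to 1 L: 1.84.
biotin: 0.126 mg/L × 1.84 L = 0.23 mg
xylose: 2.3% w/v = 23 g/L → 23 × 1.84 L = 42.32 g
potassium nitrate: 45 mmol/L × 101.1 g/mol × 1.84 L ÷ 1000 = 8.37 g
sodium succinate: 0.63 g per 100 mL × 1840 mL ÷ 100 = 11.59 g
L-cysteine hydrochloride: 0.158 g/L × 1.84 L = 0.29072 g = 290.72 mg
IPTG: C1V1 = C2V2 → 1.73 mM × 1840 mL ÷ 196 mM = 16.24 mL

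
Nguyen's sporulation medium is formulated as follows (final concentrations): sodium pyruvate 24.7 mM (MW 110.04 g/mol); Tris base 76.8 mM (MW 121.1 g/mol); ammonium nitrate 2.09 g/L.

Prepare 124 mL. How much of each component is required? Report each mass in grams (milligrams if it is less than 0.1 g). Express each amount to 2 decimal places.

sodium pyruvate 0.34 g; Tris base 1.15 g; ammonium nitrate 0.26 g

Scale factor relative to 1 L: 0.124.
sodium pyruvate: 24.7 mmol/L × 110.04 g/mol × 0.124 L ÷ 1000 = 0.34 g
Tris base: 76.8 mmol/L × 121.1 g/mol × 0.124 L ÷ 1000 = 1.15 g
ammonium nitrate: 2.09 g/L × 0.124 L = 0.26 g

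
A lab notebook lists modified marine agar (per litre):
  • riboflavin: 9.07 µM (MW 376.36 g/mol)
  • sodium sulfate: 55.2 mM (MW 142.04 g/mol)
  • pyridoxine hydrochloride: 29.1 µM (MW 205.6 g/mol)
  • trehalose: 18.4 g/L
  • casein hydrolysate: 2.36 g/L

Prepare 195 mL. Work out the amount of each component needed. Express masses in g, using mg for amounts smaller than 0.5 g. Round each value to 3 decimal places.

Working volume: 195 mL = 0.195 L.
riboflavin: 9.07 µmol/L × 376.36 g/mol × 0.195 L ÷ 1000 = 0.666 mg
sodium sulfate: 55.2 mmol/L × 142.04 g/mol × 0.195 L ÷ 1000 = 1.529 g
pyridoxine hydrochloride: 29.1 µmol/L × 205.6 g/mol × 0.195 L ÷ 1000 = 1.167 mg
trehalose: 18.4 g/L × 0.195 L = 3.588 g
casein hydrolysate: 2.36 g/L × 0.195 L = 0.4602 g = 460.200 mg

riboflavin 0.666 mg; sodium sulfate 1.529 g; pyridoxine hydrochloride 1.167 mg; trehalose 3.588 g; casein hydrolysate 460.200 mg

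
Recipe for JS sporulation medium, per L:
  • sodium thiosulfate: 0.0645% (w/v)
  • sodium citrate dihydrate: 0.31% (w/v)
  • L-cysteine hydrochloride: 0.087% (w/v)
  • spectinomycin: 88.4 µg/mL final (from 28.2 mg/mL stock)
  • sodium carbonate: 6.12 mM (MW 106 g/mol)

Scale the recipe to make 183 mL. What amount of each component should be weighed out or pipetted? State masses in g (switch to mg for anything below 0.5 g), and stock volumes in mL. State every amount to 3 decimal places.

Scale factor relative to 1 L: 0.183.
sodium thiosulfate: 0.0645% w/v = 0.645 g/L → 0.645 × 0.183 L = 0.118035 g = 118.035 mg
sodium citrate dihydrate: 0.31% w/v = 3.1 g/L → 3.1 × 0.183 L = 0.567 g
L-cysteine hydrochloride: 0.087 g per 100 mL × 183 mL ÷ 100 = 0.15921 g = 159.210 mg
spectinomycin: dilute stock: 88.4 µg/mL × 183 mL ÷ 28200 µg/mL = 0.574 mL
sodium carbonate: 6.12 mmol/L × 106 mg/mmol × 0.183 L = 118.716 mg

sodium thiosulfate 118.035 mg; sodium citrate dihydrate 0.567 g; L-cysteine hydrochloride 159.210 mg; spectinomycin 0.574 mL; sodium carbonate 118.716 mg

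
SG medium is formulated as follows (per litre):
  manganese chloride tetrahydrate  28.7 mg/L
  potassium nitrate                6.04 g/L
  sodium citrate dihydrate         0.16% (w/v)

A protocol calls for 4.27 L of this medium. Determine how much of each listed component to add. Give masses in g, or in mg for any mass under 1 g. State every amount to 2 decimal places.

Scale factor relative to 1 L: 4.27.
manganese chloride tetrahydrate: 28.7 mg/L × 4.27 L = 122.55 mg
potassium nitrate: 6.04 g/L × 4.27 L = 25.79 g
sodium citrate dihydrate: 0.16 g per 100 mL × 4270 mL ÷ 100 = 6.83 g

manganese chloride tetrahydrate 122.55 mg; potassium nitrate 25.79 g; sodium citrate dihydrate 6.83 g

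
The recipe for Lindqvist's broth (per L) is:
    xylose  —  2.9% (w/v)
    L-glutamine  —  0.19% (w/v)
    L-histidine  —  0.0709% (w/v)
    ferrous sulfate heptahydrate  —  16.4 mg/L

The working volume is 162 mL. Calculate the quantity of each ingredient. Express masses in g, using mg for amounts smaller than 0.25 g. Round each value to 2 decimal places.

xylose 4.70 g; L-glutamine 0.31 g; L-histidine 114.86 mg; ferrous sulfate heptahydrate 2.66 mg

Target volume = 162 mL = 0.162 L.
xylose: 2.9% w/v = 29 g/L → 29 × 0.162 L = 4.70 g
L-glutamine: 0.19 g per 100 mL × 162 mL ÷ 100 = 0.31 g
L-histidine: 0.0709% w/v = 0.709 g/L → 0.709 × 0.162 L = 0.114858 g = 114.86 mg
ferrous sulfate heptahydrate: 16.4 mg/L × 0.162 L = 2.66 mg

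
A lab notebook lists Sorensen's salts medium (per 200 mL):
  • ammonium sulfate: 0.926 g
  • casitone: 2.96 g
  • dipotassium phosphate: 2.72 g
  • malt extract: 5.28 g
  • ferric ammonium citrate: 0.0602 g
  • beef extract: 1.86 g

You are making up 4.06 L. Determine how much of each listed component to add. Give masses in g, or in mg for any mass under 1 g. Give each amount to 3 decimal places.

Ratio of target to recipe volume: 4060 / 200 = 20.3.
ammonium sulfate: 0.926 g × (4060 mL / 200 mL) = 18.798 g
casitone: 2.96 g × (4060 mL / 200 mL) = 60.088 g
dipotassium phosphate: 2.72 g × (4060 mL / 200 mL) = 55.216 g
malt extract: 5.28 g × (4060 mL / 200 mL) = 107.184 g
ferric ammonium citrate: 0.0602 g × (4060 mL / 200 mL) = 1.222 g
beef extract: 1.86 g × (4060 mL / 200 mL) = 37.758 g

ammonium sulfate 18.798 g; casitone 60.088 g; dipotassium phosphate 55.216 g; malt extract 107.184 g; ferric ammonium citrate 1.222 g; beef extract 37.758 g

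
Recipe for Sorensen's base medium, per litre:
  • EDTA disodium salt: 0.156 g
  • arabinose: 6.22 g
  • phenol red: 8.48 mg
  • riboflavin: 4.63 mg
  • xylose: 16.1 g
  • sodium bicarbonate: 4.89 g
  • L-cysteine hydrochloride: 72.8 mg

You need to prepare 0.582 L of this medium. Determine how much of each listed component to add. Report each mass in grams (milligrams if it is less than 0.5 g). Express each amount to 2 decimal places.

EDTA disodium salt 90.79 mg; arabinose 3.62 g; phenol red 4.94 mg; riboflavin 2.69 mg; xylose 9.37 g; sodium bicarbonate 2.85 g; L-cysteine hydrochloride 42.37 mg

Scale factor = 582 mL / 1000 mL = 0.582.
EDTA disodium salt: 0.156 g × (582 mL / 1000 mL) = 0.090792 g = 90.79 mg
arabinose: 6.22 g × (582 mL / 1000 mL) = 3.62 g
phenol red: 8.48 mg × (582 mL / 1000 mL) = 4.94 mg
riboflavin: 4.63 mg × (582 mL / 1000 mL) = 2.69 mg
xylose: 16.1 g × (582 mL / 1000 mL) = 9.37 g
sodium bicarbonate: 4.89 g × (582 mL / 1000 mL) = 2.85 g
L-cysteine hydrochloride: 72.8 mg × (582 mL / 1000 mL) = 42.37 mg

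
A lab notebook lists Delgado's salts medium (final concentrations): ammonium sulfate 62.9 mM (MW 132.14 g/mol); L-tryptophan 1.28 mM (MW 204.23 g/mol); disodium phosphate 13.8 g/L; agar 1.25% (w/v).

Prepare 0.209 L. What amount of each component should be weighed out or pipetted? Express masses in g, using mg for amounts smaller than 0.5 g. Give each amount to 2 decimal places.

ammonium sulfate 1.74 g; L-tryptophan 54.64 mg; disodium phosphate 2.88 g; agar 2.61 g

Working volume: 0.209 L.
ammonium sulfate: 62.9 mmol/L × 132.14 g/mol × 0.209 L ÷ 1000 = 1.74 g
L-tryptophan: 1.28 mmol/L × 204.23 mg/mmol × 0.209 L = 54.64 mg
disodium phosphate: 13.8 g/L × 0.209 L = 2.88 g
agar: 1.25 g per 100 mL × 209 mL ÷ 100 = 2.61 g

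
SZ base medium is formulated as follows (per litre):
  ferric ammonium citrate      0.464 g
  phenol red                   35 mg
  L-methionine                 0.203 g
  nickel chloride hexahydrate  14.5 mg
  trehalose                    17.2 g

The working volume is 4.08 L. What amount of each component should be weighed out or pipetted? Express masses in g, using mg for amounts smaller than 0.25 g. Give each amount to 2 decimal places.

ferric ammonium citrate 1.89 g; phenol red 142.80 mg; L-methionine 0.83 g; nickel chloride hexahydrate 59.16 mg; trehalose 70.18 g

Ratio of target to recipe volume: 4080 / 1000 = 4.08.
ferric ammonium citrate: 0.464 g × (4080 mL / 1000 mL) = 1.89 g
phenol red: 35 mg × (4080 mL / 1000 mL) = 142.80 mg
L-methionine: 0.203 g × (4080 mL / 1000 mL) = 0.83 g
nickel chloride hexahydrate: 14.5 mg × (4080 mL / 1000 mL) = 59.16 mg
trehalose: 17.2 g × (4080 mL / 1000 mL) = 70.18 g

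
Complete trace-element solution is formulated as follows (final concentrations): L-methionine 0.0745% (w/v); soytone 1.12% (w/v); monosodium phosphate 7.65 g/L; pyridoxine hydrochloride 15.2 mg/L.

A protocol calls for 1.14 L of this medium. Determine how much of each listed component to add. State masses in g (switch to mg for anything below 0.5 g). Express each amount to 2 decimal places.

Scale factor relative to 1 L: 1.14.
L-methionine: 0.0745% w/v = 0.745 g/L → 0.745 × 1.14 L = 0.85 g
soytone: 1.12 g per 100 mL × 1140 mL ÷ 100 = 12.77 g
monosodium phosphate: 7.65 g/L × 1.14 L = 8.72 g
pyridoxine hydrochloride: 15.2 mg/L × 1.14 L = 17.33 mg

L-methionine 0.85 g; soytone 12.77 g; monosodium phosphate 8.72 g; pyridoxine hydrochloride 17.33 mg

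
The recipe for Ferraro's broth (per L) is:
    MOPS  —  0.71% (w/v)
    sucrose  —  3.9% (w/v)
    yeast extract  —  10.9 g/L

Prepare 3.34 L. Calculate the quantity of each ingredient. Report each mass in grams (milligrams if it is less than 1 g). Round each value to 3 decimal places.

MOPS 23.714 g; sucrose 130.260 g; yeast extract 36.406 g

Scale factor relative to 1 L: 3.34.
MOPS: 0.71% w/v = 7.1 g/L → 7.1 × 3.34 L = 23.714 g
sucrose: 3.9% w/v = 39 g/L → 39 × 3.34 L = 130.260 g
yeast extract: 10.9 g/L × 3.34 L = 36.406 g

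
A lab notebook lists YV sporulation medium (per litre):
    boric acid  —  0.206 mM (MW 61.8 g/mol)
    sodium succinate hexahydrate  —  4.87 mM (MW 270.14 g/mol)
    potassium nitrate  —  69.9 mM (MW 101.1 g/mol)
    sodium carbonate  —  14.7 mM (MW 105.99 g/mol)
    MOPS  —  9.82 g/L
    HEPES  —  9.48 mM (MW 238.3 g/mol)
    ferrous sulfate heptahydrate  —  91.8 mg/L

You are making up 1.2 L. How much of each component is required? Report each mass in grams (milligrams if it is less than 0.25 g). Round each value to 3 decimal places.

boric acid 15.277 mg; sodium succinate hexahydrate 1.579 g; potassium nitrate 8.480 g; sodium carbonate 1.870 g; MOPS 11.784 g; HEPES 2.711 g; ferrous sulfate heptahydrate 110.160 mg

Scale factor relative to 1 L: 1.2.
boric acid: 0.206 mmol/L × 61.8 mg/mmol × 1.2 L = 15.277 mg
sodium succinate hexahydrate: 4.87 mmol/L × 270.14 g/mol × 1.2 L ÷ 1000 = 1.579 g
potassium nitrate: 69.9 mmol/L × 101.1 g/mol × 1.2 L ÷ 1000 = 8.480 g
sodium carbonate: 14.7 mmol/L × 105.99 g/mol × 1.2 L ÷ 1000 = 1.870 g
MOPS: 9.82 g/L × 1.2 L = 11.784 g
HEPES: 9.48 mmol/L × 238.3 g/mol × 1.2 L ÷ 1000 = 2.711 g
ferrous sulfate heptahydrate: 91.8 mg/L × 1.2 L = 110.160 mg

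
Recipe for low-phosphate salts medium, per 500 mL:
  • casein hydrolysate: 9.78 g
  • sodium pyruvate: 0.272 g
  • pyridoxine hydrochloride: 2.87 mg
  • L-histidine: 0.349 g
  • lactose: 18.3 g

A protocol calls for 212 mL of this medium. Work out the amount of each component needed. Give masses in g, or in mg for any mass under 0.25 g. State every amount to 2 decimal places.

casein hydrolysate 4.15 g; sodium pyruvate 115.33 mg; pyridoxine hydrochloride 1.22 mg; L-histidine 147.98 mg; lactose 7.76 g

Ratio of target to recipe volume: 212 / 500 = 0.424.
casein hydrolysate: 9.78 g × (212 mL / 500 mL) = 4.15 g
sodium pyruvate: 0.272 g × (212 mL / 500 mL) = 0.115328 g = 115.33 mg
pyridoxine hydrochloride: 2.87 mg × (212 mL / 500 mL) = 1.22 mg
L-histidine: 0.349 g × (212 mL / 500 mL) = 0.147976 g = 147.98 mg
lactose: 18.3 g × (212 mL / 500 mL) = 7.76 g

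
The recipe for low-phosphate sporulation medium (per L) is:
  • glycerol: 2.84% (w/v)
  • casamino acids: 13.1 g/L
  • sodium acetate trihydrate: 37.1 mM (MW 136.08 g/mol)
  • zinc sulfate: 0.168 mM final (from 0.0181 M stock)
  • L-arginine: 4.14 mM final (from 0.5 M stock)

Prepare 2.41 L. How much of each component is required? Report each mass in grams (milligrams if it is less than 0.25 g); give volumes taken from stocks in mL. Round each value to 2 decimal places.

Scale factor relative to 1 L: 2.41.
glycerol: 2.84% w/v = 28.4 g/L → 28.4 × 2.41 L = 68.44 g
casamino acids: 13.1 g/L × 2.41 L = 31.57 g
sodium acetate trihydrate: 37.1 mmol/L × 136.08 g/mol × 2.41 L ÷ 1000 = 12.17 g
zinc sulfate: dilute stock: 0.168 mM × 2410 mL ÷ 18.1 mM = 22.37 mL
L-arginine: V = C2·V2/C1 = 4.14 mM × 2410 mL ÷ 500 mM = 19.95 mL

glycerol 68.44 g; casamino acids 31.57 g; sodium acetate trihydrate 12.17 g; zinc sulfate 22.37 mL; L-arginine 19.95 mL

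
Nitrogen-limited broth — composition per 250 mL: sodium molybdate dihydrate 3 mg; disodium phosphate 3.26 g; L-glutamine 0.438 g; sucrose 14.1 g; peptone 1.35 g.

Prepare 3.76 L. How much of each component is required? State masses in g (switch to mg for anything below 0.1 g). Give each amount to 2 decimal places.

sodium molybdate dihydrate 45.12 mg; disodium phosphate 49.03 g; L-glutamine 6.59 g; sucrose 212.06 g; peptone 20.30 g

Scale factor = 3760 mL / 250 mL = 15.04.
sodium molybdate dihydrate: 3 mg × (3760 mL / 250 mL) = 45.12 mg
disodium phosphate: 3.26 g × (3760 mL / 250 mL) = 49.03 g
L-glutamine: 0.438 g × (3760 mL / 250 mL) = 6.59 g
sucrose: 14.1 g × (3760 mL / 250 mL) = 212.06 g
peptone: 1.35 g × (3760 mL / 250 mL) = 20.30 g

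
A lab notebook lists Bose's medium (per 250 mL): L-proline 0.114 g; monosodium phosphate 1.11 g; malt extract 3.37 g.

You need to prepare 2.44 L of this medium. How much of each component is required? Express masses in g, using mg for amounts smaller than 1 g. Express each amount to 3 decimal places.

L-proline 1.113 g; monosodium phosphate 10.834 g; malt extract 32.891 g

Ratio of target to recipe volume: 2440 / 250 = 9.76.
L-proline: 0.114 g × (2440 mL / 250 mL) = 1.113 g
monosodium phosphate: 1.11 g × (2440 mL / 250 mL) = 10.834 g
malt extract: 3.37 g × (2440 mL / 250 mL) = 32.891 g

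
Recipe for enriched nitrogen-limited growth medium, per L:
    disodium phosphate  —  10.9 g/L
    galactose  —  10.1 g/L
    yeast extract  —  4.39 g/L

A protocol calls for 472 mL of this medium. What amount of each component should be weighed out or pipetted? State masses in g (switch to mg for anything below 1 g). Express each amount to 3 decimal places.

Target volume = 472 mL = 0.472 L.
disodium phosphate: 10.9 g/L × 0.472 L = 5.145 g
galactose: 10.1 g/L × 0.472 L = 4.767 g
yeast extract: 4.39 g/L × 0.472 L = 2.072 g

disodium phosphate 5.145 g; galactose 4.767 g; yeast extract 2.072 g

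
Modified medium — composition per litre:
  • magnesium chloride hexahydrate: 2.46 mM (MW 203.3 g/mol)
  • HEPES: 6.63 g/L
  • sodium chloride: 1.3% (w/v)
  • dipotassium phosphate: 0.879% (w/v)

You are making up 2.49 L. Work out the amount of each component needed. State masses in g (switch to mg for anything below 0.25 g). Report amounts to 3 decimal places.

magnesium chloride hexahydrate 1.245 g; HEPES 16.509 g; sodium chloride 32.370 g; dipotassium phosphate 21.887 g

Scale factor relative to 1 L: 2.49.
magnesium chloride hexahydrate: 2.46 mmol/L × 203.3 g/mol × 2.49 L ÷ 1000 = 1.245 g
HEPES: 6.63 g/L × 2.49 L = 16.509 g
sodium chloride: 1.3 g per 100 mL × 2490 mL ÷ 100 = 32.370 g
dipotassium phosphate: 0.879 g per 100 mL × 2490 mL ÷ 100 = 21.887 g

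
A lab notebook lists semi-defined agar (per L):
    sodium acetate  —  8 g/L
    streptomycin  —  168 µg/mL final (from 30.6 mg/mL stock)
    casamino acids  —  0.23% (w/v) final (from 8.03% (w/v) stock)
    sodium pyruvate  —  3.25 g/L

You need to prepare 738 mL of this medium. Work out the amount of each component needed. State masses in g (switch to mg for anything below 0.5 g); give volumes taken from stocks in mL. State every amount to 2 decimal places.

Working volume: 738 mL = 0.738 L.
sodium acetate: 8 g/L × 0.738 L = 5.90 g
streptomycin: C1V1 = C2V2 → 168 µg/mL × 738 mL ÷ 30600 µg/mL = 4.05 mL
casamino acids: dilute stock: 0.23% ÷ 8.03% × 738 mL = 21.14 mL
sodium pyruvate: 3.25 g/L × 0.738 L = 2.40 g

sodium acetate 5.90 g; streptomycin 4.05 mL; casamino acids 21.14 mL; sodium pyruvate 2.40 g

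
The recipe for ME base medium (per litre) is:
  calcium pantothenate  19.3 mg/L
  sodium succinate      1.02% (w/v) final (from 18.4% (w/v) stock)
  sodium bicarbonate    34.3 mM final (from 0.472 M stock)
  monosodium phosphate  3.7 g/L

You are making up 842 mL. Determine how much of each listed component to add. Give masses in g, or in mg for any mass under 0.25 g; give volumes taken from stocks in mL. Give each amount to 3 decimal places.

calcium pantothenate 16.251 mg; sodium succinate 46.676 mL; sodium bicarbonate 61.188 mL; monosodium phosphate 3.115 g

Target volume = 842 mL = 0.842 L.
calcium pantothenate: 19.3 mg/L × 0.842 L = 16.251 mg
sodium succinate: dilute stock: 1.02% ÷ 18.4% × 842 mL = 46.676 mL
sodium bicarbonate: V = C2·V2/C1 = 34.3 mM × 842 mL ÷ 472 mM = 61.188 mL
monosodium phosphate: 3.7 g/L × 0.842 L = 3.115 g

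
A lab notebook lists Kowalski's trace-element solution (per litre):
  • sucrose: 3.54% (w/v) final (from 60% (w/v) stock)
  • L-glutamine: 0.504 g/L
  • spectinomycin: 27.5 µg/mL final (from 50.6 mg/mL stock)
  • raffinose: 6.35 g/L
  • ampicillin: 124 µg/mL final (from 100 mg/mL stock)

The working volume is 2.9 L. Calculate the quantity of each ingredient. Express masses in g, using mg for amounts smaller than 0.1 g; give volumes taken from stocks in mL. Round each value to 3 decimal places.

sucrose 171.100 mL; L-glutamine 1.462 g; spectinomycin 1.576 mL; raffinose 18.415 g; ampicillin 3.596 mL

Working volume: 2.9 L.
sucrose: dilute stock: 3.54% ÷ 60% × 2900 mL = 171.100 mL
L-glutamine: 0.504 g/L × 2.9 L = 1.462 g
spectinomycin: dilute stock: 27.5 µg/mL × 2900 mL ÷ 50600 µg/mL = 1.576 mL
raffinose: 6.35 g/L × 2.9 L = 18.415 g
ampicillin: dilute stock: 124 µg/mL × 2900 mL ÷ 100000 µg/mL = 3.596 mL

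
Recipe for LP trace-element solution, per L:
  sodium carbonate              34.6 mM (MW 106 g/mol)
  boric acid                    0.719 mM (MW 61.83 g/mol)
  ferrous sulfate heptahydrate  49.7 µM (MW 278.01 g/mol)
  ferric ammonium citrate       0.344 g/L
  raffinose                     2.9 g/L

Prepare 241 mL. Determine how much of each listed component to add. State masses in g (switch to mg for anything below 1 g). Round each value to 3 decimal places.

Working volume: 241 mL = 0.241 L.
sodium carbonate: 34.6 mmol/L × 106 mg/mmol × 0.241 L = 883.892 mg
boric acid: 0.719 mmol/L × 61.83 mg/mmol × 0.241 L = 10.714 mg
ferrous sulfate heptahydrate: 49.7 µmol/L × 278.01 g/mol × 0.241 L ÷ 1000 = 3.330 mg
ferric ammonium citrate: 0.344 g/L × 0.241 L = 0.082904 g = 82.904 mg
raffinose: 2.9 g/L × 0.241 L = 0.6989 g = 698.900 mg

sodium carbonate 883.892 mg; boric acid 10.714 mg; ferrous sulfate heptahydrate 3.330 mg; ferric ammonium citrate 82.904 mg; raffinose 698.900 mg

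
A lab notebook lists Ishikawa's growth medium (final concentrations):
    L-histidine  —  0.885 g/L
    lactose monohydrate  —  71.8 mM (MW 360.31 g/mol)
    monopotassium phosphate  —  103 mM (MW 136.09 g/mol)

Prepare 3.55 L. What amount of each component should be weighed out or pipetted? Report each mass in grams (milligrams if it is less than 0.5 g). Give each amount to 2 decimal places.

Working volume: 3.55 L.
L-histidine: 0.885 g/L × 3.55 L = 3.14 g
lactose monohydrate: 71.8 mmol/L × 360.31 g/mol × 3.55 L ÷ 1000 = 91.84 g
monopotassium phosphate: 103 mmol/L × 136.09 g/mol × 3.55 L ÷ 1000 = 49.76 g

L-histidine 3.14 g; lactose monohydrate 91.84 g; monopotassium phosphate 49.76 g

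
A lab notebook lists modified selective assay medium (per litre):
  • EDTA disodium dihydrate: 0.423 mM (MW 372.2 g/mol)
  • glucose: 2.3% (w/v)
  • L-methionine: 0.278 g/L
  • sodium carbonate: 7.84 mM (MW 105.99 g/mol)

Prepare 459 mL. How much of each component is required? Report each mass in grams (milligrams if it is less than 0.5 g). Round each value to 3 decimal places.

EDTA disodium dihydrate 72.265 mg; glucose 10.557 g; L-methionine 127.602 mg; sodium carbonate 381.411 mg

Working volume: 459 mL = 0.459 L.
EDTA disodium dihydrate: 0.423 mmol/L × 372.2 mg/mmol × 0.459 L = 72.265 mg
glucose: 2.3% w/v = 23 g/L → 23 × 0.459 L = 10.557 g
L-methionine: 0.278 g/L × 0.459 L = 0.127602 g = 127.602 mg
sodium carbonate: 7.84 mmol/L × 105.99 mg/mmol × 0.459 L = 381.411 mg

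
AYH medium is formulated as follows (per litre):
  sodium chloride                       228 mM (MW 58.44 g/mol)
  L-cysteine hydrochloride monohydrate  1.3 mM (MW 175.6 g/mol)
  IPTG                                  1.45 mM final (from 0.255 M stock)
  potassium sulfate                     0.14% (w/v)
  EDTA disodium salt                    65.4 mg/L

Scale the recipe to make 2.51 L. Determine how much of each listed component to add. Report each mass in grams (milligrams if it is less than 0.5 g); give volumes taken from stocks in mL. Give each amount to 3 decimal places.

sodium chloride 33.444 g; L-cysteine hydrochloride monohydrate 0.573 g; IPTG 14.273 mL; potassium sulfate 3.514 g; EDTA disodium salt 164.154 mg

Working volume: 2.51 L.
sodium chloride: 228 mmol/L × 58.44 g/mol × 2.51 L ÷ 1000 = 33.444 g
L-cysteine hydrochloride monohydrate: 1.3 mmol/L × 175.6 g/mol × 2.51 L ÷ 1000 = 0.573 g
IPTG: C1V1 = C2V2 → 1.45 mM × 2510 mL ÷ 255 mM = 14.273 mL
potassium sulfate: 0.14% w/v = 1.4 g/L → 1.4 × 2.51 L = 3.514 g
EDTA disodium salt: 65.4 mg/L × 2.51 L = 164.154 mg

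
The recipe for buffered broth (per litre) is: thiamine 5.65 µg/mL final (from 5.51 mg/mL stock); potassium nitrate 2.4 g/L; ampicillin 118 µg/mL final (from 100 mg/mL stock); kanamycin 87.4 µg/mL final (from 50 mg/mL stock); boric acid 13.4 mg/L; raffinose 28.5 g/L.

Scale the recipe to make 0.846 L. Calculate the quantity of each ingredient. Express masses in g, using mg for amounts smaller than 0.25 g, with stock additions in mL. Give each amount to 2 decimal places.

thiamine 0.87 mL; potassium nitrate 2.03 g; ampicillin 1.00 mL; kanamycin 1.48 mL; boric acid 11.34 mg; raffinose 24.11 g

Scale factor relative to 1 L: 0.846.
thiamine: dilute stock: 5.65 µg/mL × 846 mL ÷ 5510 µg/mL = 0.87 mL
potassium nitrate: 2.4 g/L × 0.846 L = 2.03 g
ampicillin: C1V1 = C2V2 → 118 µg/mL × 846 mL ÷ 100000 µg/mL = 1.00 mL
kanamycin: dilute stock: 87.4 µg/mL × 846 mL ÷ 50000 µg/mL = 1.48 mL
boric acid: 13.4 mg/L × 0.846 L = 11.34 mg
raffinose: 28.5 g/L × 0.846 L = 24.11 g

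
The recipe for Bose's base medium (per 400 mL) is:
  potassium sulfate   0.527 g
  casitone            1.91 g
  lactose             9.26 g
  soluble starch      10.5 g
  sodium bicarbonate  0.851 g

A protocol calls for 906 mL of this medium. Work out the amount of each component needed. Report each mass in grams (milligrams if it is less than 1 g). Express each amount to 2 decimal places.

Ratio of target to recipe volume: 906 / 400 = 2.265.
potassium sulfate: 0.527 g × (906 mL / 400 mL) = 1.19 g
casitone: 1.91 g × (906 mL / 400 mL) = 4.33 g
lactose: 9.26 g × (906 mL / 400 mL) = 20.97 g
soluble starch: 10.5 g × (906 mL / 400 mL) = 23.78 g
sodium bicarbonate: 0.851 g × (906 mL / 400 mL) = 1.93 g

potassium sulfate 1.19 g; casitone 4.33 g; lactose 20.97 g; soluble starch 23.78 g; sodium bicarbonate 1.93 g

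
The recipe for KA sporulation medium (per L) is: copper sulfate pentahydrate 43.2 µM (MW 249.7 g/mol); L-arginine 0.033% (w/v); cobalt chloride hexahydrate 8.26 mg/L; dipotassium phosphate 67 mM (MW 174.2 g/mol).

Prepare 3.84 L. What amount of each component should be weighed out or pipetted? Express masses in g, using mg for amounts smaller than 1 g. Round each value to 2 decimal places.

copper sulfate pentahydrate 41.42 mg; L-arginine 1.27 g; cobalt chloride hexahydrate 31.72 mg; dipotassium phosphate 44.82 g

Scale factor relative to 1 L: 3.84.
copper sulfate pentahydrate: 43.2 µmol/L × 249.7 g/mol × 3.84 L ÷ 1000 = 41.42 mg
L-arginine: 0.033% w/v = 0.33 g/L → 0.33 × 3.84 L = 1.27 g
cobalt chloride hexahydrate: 8.26 mg/L × 3.84 L = 31.72 mg
dipotassium phosphate: 67 mmol/L × 174.2 g/mol × 3.84 L ÷ 1000 = 44.82 g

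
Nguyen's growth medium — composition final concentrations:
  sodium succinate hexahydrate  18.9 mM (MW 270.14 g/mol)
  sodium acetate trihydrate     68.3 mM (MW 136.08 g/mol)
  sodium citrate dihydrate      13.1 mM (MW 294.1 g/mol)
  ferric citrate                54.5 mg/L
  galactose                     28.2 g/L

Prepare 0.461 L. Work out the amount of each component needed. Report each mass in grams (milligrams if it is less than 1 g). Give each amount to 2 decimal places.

sodium succinate hexahydrate 2.35 g; sodium acetate trihydrate 4.28 g; sodium citrate dihydrate 1.78 g; ferric citrate 25.12 mg; galactose 13.00 g

Working volume: 0.461 L.
sodium succinate hexahydrate: 18.9 mmol/L × 270.14 g/mol × 0.461 L ÷ 1000 = 2.35 g
sodium acetate trihydrate: 68.3 mmol/L × 136.08 g/mol × 0.461 L ÷ 1000 = 4.28 g
sodium citrate dihydrate: 13.1 mmol/L × 294.1 g/mol × 0.461 L ÷ 1000 = 1.78 g
ferric citrate: 54.5 mg/L × 0.461 L = 25.12 mg
galactose: 28.2 g/L × 0.461 L = 13.00 g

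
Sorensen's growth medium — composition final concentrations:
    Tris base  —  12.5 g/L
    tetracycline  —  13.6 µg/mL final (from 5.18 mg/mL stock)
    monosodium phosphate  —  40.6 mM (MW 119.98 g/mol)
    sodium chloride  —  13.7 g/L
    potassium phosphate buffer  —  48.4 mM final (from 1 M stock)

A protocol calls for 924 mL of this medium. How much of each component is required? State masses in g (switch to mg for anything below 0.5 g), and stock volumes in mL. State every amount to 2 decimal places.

Scale factor relative to 1 L: 0.924.
Tris base: 12.5 g/L × 0.924 L = 11.55 g
tetracycline: dilute stock: 13.6 µg/mL × 924 mL ÷ 5180 µg/mL = 2.43 mL
monosodium phosphate: 40.6 mmol/L × 119.98 g/mol × 0.924 L ÷ 1000 = 4.50 g
sodium chloride: 13.7 g/L × 0.924 L = 12.66 g
potassium phosphate buffer: dilute stock: 48.4 mM × 924 mL ÷ 1000 mM = 44.72 mL

Tris base 11.55 g; tetracycline 2.43 mL; monosodium phosphate 4.50 g; sodium chloride 12.66 g; potassium phosphate buffer 44.72 mL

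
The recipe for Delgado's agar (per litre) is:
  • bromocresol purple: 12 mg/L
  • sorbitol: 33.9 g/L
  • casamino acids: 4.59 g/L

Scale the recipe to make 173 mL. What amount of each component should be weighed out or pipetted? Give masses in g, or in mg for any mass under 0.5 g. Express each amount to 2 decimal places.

Scale factor relative to 1 L: 0.173.
bromocresol purple: 12 mg/L × 0.173 L = 2.08 mg
sorbitol: 33.9 g/L × 0.173 L = 5.86 g
casamino acids: 4.59 g/L × 0.173 L = 0.79 g

bromocresol purple 2.08 mg; sorbitol 5.86 g; casamino acids 0.79 g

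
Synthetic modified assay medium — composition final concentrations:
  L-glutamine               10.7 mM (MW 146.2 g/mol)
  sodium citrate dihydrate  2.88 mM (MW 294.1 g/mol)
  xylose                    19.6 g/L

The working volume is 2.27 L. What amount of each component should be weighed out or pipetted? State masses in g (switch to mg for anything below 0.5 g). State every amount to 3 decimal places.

L-glutamine 3.551 g; sodium citrate dihydrate 1.923 g; xylose 44.492 g

Working volume: 2.27 L.
L-glutamine: 10.7 mmol/L × 146.2 g/mol × 2.27 L ÷ 1000 = 3.551 g
sodium citrate dihydrate: 2.88 mmol/L × 294.1 g/mol × 2.27 L ÷ 1000 = 1.923 g
xylose: 19.6 g/L × 2.27 L = 44.492 g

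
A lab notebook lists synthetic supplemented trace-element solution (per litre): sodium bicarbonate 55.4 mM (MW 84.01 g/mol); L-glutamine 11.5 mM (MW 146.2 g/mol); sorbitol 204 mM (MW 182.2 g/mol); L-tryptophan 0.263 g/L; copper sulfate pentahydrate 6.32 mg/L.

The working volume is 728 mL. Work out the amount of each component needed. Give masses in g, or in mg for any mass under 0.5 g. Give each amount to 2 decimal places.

Working volume: 728 mL = 0.728 L.
sodium bicarbonate: 55.4 mmol/L × 84.01 g/mol × 0.728 L ÷ 1000 = 3.39 g
L-glutamine: 11.5 mmol/L × 146.2 g/mol × 0.728 L ÷ 1000 = 1.22 g
sorbitol: 204 mmol/L × 182.2 g/mol × 0.728 L ÷ 1000 = 27.06 g
L-tryptophan: 0.263 g/L × 0.728 L = 0.191464 g = 191.46 mg
copper sulfate pentahydrate: 6.32 mg/L × 0.728 L = 4.60 mg

sodium bicarbonate 3.39 g; L-glutamine 1.22 g; sorbitol 27.06 g; L-tryptophan 191.46 mg; copper sulfate pentahydrate 4.60 mg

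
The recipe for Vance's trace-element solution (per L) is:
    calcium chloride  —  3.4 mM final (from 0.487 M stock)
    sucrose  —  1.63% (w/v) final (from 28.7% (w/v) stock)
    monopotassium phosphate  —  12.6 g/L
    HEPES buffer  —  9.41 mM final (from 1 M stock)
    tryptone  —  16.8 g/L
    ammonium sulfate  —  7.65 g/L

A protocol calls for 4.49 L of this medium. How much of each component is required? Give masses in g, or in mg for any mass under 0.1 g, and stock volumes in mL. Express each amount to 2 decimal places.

Scale factor relative to 1 L: 4.49.
calcium chloride: C1V1 = C2V2 → 3.4 mM × 4490 mL ÷ 487 mM = 31.35 mL
sucrose: C1V1 = C2V2 → 1.63% ÷ 28.7% × 4490 mL = 255.01 mL
monopotassium phosphate: 12.6 g/L × 4.49 L = 56.57 g
HEPES buffer: V = C2·V2/C1 = 9.41 mM × 4490 mL ÷ 1000 mM = 42.25 mL
tryptone: 16.8 g/L × 4.49 L = 75.43 g
ammonium sulfate: 7.65 g/L × 4.49 L = 34.35 g

calcium chloride 31.35 mL; sucrose 255.01 mL; monopotassium phosphate 56.57 g; HEPES buffer 42.25 mL; tryptone 75.43 g; ammonium sulfate 34.35 g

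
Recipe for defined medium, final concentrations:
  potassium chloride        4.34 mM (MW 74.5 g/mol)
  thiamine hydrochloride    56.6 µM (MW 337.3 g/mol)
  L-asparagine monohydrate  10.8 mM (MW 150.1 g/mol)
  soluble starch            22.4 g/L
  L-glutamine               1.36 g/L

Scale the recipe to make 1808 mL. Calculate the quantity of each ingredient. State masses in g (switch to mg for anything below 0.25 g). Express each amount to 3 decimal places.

Target volume = 1808 mL = 1.808 L.
potassium chloride: 4.34 mmol/L × 74.5 g/mol × 1.808 L ÷ 1000 = 0.585 g
thiamine hydrochloride: 56.6 µmol/L × 337.3 g/mol × 1.808 L ÷ 1000 = 34.517 mg
L-asparagine monohydrate: 10.8 mmol/L × 150.1 g/mol × 1.808 L ÷ 1000 = 2.931 g
soluble starch: 22.4 g/L × 1.808 L = 40.499 g
L-glutamine: 1.36 g/L × 1.808 L = 2.459 g

potassium chloride 0.585 g; thiamine hydrochloride 34.517 mg; L-asparagine monohydrate 2.931 g; soluble starch 40.499 g; L-glutamine 2.459 g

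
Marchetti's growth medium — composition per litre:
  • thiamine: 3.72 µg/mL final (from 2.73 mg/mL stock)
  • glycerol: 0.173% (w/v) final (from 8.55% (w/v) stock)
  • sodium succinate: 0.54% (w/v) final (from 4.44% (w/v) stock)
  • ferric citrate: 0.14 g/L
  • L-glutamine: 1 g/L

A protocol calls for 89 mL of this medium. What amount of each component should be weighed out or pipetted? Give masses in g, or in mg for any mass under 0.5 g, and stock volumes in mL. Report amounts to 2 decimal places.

thiamine 0.12 mL; glycerol 1.80 mL; sodium succinate 10.82 mL; ferric citrate 12.46 mg; L-glutamine 89.00 mg

Working volume: 89 mL = 0.089 L.
thiamine: C1V1 = C2V2 → 3.72 µg/mL × 89 mL ÷ 2730 µg/mL = 0.12 mL
glycerol: C1V1 = C2V2 → 0.173% ÷ 8.55% × 89 mL = 1.80 mL
sodium succinate: C1V1 = C2V2 → 0.54% ÷ 4.44% × 89 mL = 10.82 mL
ferric citrate: 0.14 g/L × 0.089 L = 0.01246 g = 12.46 mg
L-glutamine: 1 g/L × 0.089 L = 0.089 g = 89.00 mg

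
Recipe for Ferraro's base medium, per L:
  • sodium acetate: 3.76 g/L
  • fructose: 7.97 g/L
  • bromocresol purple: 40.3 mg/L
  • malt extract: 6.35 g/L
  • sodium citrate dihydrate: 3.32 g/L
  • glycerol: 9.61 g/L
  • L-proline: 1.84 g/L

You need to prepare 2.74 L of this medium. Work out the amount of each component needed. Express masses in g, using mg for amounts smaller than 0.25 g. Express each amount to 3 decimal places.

sodium acetate 10.302 g; fructose 21.838 g; bromocresol purple 110.422 mg; malt extract 17.399 g; sodium citrate dihydrate 9.097 g; glycerol 26.331 g; L-proline 5.042 g

Working volume: 2.74 L.
sodium acetate: 3.76 g/L × 2.74 L = 10.302 g
fructose: 7.97 g/L × 2.74 L = 21.838 g
bromocresol purple: 40.3 mg/L × 2.74 L = 110.422 mg
malt extract: 6.35 g/L × 2.74 L = 17.399 g
sodium citrate dihydrate: 3.32 g/L × 2.74 L = 9.097 g
glycerol: 9.61 g/L × 2.74 L = 26.331 g
L-proline: 1.84 g/L × 2.74 L = 5.042 g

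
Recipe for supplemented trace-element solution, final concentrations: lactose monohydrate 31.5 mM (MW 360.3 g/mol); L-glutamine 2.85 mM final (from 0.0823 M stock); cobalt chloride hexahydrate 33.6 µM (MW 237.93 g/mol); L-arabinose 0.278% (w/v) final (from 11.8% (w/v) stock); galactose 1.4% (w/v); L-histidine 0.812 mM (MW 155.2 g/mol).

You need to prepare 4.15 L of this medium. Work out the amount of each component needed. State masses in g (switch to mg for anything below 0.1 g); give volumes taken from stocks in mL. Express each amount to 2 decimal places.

lactose monohydrate 47.10 g; L-glutamine 143.71 mL; cobalt chloride hexahydrate 33.18 mg; L-arabinose 97.77 mL; galactose 58.10 g; L-histidine 0.52 g

Working volume: 4.15 L.
lactose monohydrate: 31.5 mmol/L × 360.3 g/mol × 4.15 L ÷ 1000 = 47.10 g
L-glutamine: dilute stock: 2.85 mM × 4150 mL ÷ 82.3 mM = 143.71 mL
cobalt chloride hexahydrate: 33.6 µmol/L × 237.93 g/mol × 4.15 L ÷ 1000 = 33.18 mg
L-arabinose: C1V1 = C2V2 → 0.278% ÷ 11.8% × 4150 mL = 97.77 mL
galactose: 1.4 g per 100 mL × 4150 mL ÷ 100 = 58.10 g
L-histidine: 0.812 mmol/L × 155.2 g/mol × 4.15 L ÷ 1000 = 0.52 g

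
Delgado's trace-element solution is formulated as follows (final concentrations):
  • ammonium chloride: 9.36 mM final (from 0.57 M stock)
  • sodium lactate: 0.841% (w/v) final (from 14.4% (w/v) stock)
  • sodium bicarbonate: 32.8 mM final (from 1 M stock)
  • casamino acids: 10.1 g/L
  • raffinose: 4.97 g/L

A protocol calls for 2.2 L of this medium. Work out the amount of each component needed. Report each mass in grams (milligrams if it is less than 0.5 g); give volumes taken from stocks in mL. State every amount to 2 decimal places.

ammonium chloride 36.13 mL; sodium lactate 128.49 mL; sodium bicarbonate 72.16 mL; casamino acids 22.22 g; raffinose 10.93 g

Scale factor relative to 1 L: 2.2.
ammonium chloride: V = C2·V2/C1 = 9.36 mM × 2200 mL ÷ 570 mM = 36.13 mL
sodium lactate: dilute stock: 0.841% ÷ 14.4% × 2200 mL = 128.49 mL
sodium bicarbonate: dilute stock: 32.8 mM × 2200 mL ÷ 1000 mM = 72.16 mL
casamino acids: 10.1 g/L × 2.2 L = 22.22 g
raffinose: 4.97 g/L × 2.2 L = 10.93 g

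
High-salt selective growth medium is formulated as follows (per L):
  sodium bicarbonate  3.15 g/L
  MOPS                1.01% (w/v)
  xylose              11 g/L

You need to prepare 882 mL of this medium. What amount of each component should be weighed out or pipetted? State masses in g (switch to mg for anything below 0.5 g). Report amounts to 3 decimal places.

Target volume = 882 mL = 0.882 L.
sodium bicarbonate: 3.15 g/L × 0.882 L = 2.778 g
MOPS: 1.01 g per 100 mL × 882 mL ÷ 100 = 8.908 g
xylose: 11 g/L × 0.882 L = 9.702 g

sodium bicarbonate 2.778 g; MOPS 8.908 g; xylose 9.702 g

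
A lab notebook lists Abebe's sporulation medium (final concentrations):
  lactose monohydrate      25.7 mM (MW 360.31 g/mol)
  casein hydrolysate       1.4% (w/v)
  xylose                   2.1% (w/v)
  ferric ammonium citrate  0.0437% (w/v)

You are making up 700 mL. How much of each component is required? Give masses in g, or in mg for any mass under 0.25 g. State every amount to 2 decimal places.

lactose monohydrate 6.48 g; casein hydrolysate 9.80 g; xylose 14.70 g; ferric ammonium citrate 0.31 g

Target volume = 700 mL = 0.7 L.
lactose monohydrate: 25.7 mmol/L × 360.31 g/mol × 0.7 L ÷ 1000 = 6.48 g
casein hydrolysate: 1.4% w/v = 14 g/L → 14 × 0.7 L = 9.80 g
xylose: 2.1 g per 100 mL × 700 mL ÷ 100 = 14.70 g
ferric ammonium citrate: 0.0437% w/v = 0.437 g/L → 0.437 × 0.7 L = 0.31 g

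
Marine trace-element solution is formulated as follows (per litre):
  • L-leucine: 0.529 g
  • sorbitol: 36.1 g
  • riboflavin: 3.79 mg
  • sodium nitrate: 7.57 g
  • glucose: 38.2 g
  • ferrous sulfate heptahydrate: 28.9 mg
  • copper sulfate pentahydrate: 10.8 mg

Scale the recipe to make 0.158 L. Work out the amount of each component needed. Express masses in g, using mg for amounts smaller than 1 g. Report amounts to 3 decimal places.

Scale factor = 158 mL / 1000 mL = 0.158.
L-leucine: 0.529 g × (158 mL / 1000 mL) = 0.083582 g = 83.582 mg
sorbitol: 36.1 g × (158 mL / 1000 mL) = 5.704 g
riboflavin: 3.79 mg × (158 mL / 1000 mL) = 0.599 mg
sodium nitrate: 7.57 g × (158 mL / 1000 mL) = 1.196 g
glucose: 38.2 g × (158 mL / 1000 mL) = 6.036 g
ferrous sulfate heptahydrate: 28.9 mg × (158 mL / 1000 mL) = 4.566 mg
copper sulfate pentahydrate: 10.8 mg × (158 mL / 1000 mL) = 1.706 mg

L-leucine 83.582 mg; sorbitol 5.704 g; riboflavin 0.599 mg; sodium nitrate 1.196 g; glucose 6.036 g; ferrous sulfate heptahydrate 4.566 mg; copper sulfate pentahydrate 1.706 mg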